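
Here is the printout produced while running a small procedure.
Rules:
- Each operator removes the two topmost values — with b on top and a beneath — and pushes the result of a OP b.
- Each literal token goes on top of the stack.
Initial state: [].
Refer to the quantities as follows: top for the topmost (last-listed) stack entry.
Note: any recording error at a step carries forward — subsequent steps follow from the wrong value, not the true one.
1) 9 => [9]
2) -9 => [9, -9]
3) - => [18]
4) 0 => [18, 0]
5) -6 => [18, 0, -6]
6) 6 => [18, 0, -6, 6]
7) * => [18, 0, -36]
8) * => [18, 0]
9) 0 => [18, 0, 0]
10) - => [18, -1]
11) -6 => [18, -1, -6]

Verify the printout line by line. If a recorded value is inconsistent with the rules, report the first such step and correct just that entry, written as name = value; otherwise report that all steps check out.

Step 1: push 9: top = 9 — consistent with the printout.
Step 2: push -9: top = -9 — matches.
Step 3: 9 - -9 = 18 — verified.
Step 4: push 0: top = 0 — exactly as logged.
Step 5: push -6: top = -6 — verified.
Step 6: push 6: top = 6 — exactly as logged.
Step 7: -6 * 6 = -36 — in agreement.
Step 8: 0 * -36 = 0 — confirmed correct.
Step 9: push 0: top = 0 — no discrepancy.
Step 10: 0 - 0 = 0 — this is not what the printout shows.
The audit stops at step 10: the recorded entry is wrong and should be top = 0.

step 10, top = 0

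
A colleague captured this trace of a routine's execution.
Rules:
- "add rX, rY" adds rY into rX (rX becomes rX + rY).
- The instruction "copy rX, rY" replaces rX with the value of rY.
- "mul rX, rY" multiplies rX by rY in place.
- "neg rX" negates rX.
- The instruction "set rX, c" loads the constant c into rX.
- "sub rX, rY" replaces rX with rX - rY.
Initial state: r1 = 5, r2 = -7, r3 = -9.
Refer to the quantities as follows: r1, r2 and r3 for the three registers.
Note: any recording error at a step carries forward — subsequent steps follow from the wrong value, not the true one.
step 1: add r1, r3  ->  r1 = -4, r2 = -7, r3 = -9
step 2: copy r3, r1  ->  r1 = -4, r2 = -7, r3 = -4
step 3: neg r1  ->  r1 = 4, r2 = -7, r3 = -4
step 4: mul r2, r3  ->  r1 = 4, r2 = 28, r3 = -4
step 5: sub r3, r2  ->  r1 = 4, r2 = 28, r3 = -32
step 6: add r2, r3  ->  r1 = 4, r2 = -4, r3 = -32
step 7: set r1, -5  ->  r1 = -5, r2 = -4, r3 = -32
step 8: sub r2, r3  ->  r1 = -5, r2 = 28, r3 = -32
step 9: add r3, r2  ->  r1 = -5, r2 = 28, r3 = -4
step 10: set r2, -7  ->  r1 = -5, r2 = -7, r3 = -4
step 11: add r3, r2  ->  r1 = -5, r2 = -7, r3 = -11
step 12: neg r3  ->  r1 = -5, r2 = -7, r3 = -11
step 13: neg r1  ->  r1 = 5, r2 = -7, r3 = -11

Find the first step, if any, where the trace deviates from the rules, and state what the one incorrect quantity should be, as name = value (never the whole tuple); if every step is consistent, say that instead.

step 12, r3 = 11

1. r1 = 5 + -9 = -4 (same as recorded)
2. r3 = -4 (confirmed correct)
3. r1 = -(-4) = 4 (matches)
4. r2 = -7 * -4 = 28 (in agreement)
5. r3 = -4 - 28 = -32 (same as recorded)
6. r2 = 28 + -32 = -4 (consistent with the trace)
7. r1 = -5 (consistent with the trace)
8. r2 = -4 - -32 = 28 (no discrepancy)
9. r3 = -32 + 28 = -4 (exactly as logged)
10. r2 = -7 (no discrepancy)
11. r3 = -4 + -7 = -11 (exactly as logged)
12. r3 = -(-11) = 11 (the entry is off here)
Step 12 is the first one off; corrected, r3 = 11.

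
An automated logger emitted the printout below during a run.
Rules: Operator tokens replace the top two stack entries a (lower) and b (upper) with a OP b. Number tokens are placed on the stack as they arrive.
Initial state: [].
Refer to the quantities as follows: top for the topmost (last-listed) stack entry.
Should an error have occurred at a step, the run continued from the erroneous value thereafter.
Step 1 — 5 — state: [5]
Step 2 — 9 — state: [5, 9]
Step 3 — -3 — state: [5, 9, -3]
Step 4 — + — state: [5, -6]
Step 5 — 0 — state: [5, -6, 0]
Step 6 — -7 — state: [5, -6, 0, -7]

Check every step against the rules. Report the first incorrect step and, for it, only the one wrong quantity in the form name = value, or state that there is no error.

step 4, top = 6

Recomputing the run from the initial state:
step 1: [5]
step 2: [5, 9]
step 3: [5, 9, -3]
step 4: [5, 6]
step 5: [5, 6, 0]
step 6: [5, 6, 0, -7]
The first disagreement with the printout is at step 4, where the value should be top = 6.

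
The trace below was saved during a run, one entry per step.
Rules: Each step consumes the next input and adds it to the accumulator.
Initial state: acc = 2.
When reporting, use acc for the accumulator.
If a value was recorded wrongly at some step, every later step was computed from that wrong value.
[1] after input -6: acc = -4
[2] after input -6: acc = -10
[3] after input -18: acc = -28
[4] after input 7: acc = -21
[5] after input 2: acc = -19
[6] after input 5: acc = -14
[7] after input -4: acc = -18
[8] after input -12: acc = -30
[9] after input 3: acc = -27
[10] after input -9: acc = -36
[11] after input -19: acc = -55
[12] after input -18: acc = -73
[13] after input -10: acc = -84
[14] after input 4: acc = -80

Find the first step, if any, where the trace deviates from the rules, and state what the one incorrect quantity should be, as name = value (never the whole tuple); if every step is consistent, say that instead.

Recomputing the run from the initial state:
step 1: acc = -4
step 2: acc = -10
step 3: acc = -28
step 4: acc = -21
step 5: acc = -19
step 6: acc = -14
step 7: acc = -18
step 8: acc = -30
step 9: acc = -27
step 10: acc = -36
step 11: acc = -55
step 12: acc = -73
step 13: acc = -83
step 14: acc = -79
The first disagreement with the trace is at step 13, where the value should be acc = -83.

step 13, acc = -83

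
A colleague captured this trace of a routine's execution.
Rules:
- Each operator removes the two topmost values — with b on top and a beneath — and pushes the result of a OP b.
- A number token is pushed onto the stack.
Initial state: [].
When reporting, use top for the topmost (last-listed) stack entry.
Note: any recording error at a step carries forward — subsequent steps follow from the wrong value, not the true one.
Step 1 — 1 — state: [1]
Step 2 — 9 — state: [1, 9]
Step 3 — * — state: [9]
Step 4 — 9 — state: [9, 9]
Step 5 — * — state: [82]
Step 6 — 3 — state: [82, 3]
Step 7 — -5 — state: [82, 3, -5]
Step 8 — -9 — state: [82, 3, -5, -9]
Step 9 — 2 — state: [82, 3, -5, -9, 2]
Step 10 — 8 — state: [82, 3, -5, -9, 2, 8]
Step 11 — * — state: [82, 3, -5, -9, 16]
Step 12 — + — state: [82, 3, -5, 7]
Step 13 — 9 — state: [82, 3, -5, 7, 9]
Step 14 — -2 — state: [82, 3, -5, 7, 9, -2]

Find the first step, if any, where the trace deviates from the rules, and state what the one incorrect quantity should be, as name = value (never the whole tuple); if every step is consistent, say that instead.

step 5, top = 81

Step 1: push 1: top = 1 — no discrepancy.
Step 2: push 9: top = 9 — no discrepancy.
Step 3: 1 * 9 = 9 — exactly as logged.
Step 4: push 9: top = 9 — checks out.
Step 5: 9 * 9 = 81 — a discrepancy with the trace.
First incorrect step: 5; the correct value is top = 81.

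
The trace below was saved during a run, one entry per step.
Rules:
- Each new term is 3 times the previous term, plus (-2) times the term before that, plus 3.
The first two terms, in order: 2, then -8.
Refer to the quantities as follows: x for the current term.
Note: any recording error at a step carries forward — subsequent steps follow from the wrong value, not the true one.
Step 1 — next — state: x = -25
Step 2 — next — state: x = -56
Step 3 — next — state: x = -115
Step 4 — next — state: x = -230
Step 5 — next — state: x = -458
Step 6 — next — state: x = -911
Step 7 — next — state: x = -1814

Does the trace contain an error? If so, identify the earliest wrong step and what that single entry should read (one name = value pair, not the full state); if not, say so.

step 1: x = 3*(-8) + (-2)*(2) + (3) = -25 -> verified
step 2: x = 3*(-25) + (-2)*(-8) + (3) = -56 -> consistent with the trace
step 3: x = 3*(-56) + (-2)*(-25) + (3) = -115 -> verified
step 4: x = 3*(-115) + (-2)*(-56) + (3) = -230 -> in agreement
step 5: x = 3*(-230) + (-2)*(-115) + (3) = -457 -> this is not what the trace shows
The audit stops at step 5: the recorded entry is wrong and should be x = -457.

step 5, x = -457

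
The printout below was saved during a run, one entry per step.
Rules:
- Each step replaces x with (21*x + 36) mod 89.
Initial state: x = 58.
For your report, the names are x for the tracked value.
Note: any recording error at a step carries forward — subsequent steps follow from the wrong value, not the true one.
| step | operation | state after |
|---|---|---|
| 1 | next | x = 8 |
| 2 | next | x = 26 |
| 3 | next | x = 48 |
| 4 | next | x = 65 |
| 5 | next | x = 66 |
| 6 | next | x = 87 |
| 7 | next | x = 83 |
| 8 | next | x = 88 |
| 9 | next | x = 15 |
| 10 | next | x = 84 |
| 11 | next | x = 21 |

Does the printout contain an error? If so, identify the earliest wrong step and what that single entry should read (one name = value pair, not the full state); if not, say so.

Recomputing the run from the initial state:
step 1: x = 8
step 2: x = 26
step 3: x = 48
step 4: x = 65
step 5: x = 66
step 6: x = 87
step 7: x = 83
step 8: x = 88
step 9: x = 15
step 10: x = 84
step 11: x = 20
The first disagreement with the printout is at step 11, where the value should be x = 20.

step 11, x = 20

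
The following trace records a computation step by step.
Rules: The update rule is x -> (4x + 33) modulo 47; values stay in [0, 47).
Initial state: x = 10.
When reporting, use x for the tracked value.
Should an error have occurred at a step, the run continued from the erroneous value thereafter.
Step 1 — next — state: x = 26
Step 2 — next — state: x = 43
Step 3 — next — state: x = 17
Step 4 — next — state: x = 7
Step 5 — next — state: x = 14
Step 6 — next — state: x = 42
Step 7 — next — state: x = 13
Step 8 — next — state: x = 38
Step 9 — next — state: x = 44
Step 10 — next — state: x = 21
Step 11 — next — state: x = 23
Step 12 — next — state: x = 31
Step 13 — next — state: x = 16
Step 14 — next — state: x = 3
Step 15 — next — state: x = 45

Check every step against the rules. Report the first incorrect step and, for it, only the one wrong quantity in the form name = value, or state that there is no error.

no error

Recomputing the run from the initial state:
step 1: x = 26
step 2: x = 43
step 3: x = 17
step 4: x = 7
step 5: x = 14
step 6: x = 42
step 7: x = 13
step 8: x = 38
step 9: x = 44
step 10: x = 21
step 11: x = 23
step 12: x = 31
step 13: x = 16
step 14: x = 3
step 15: x = 45
This matches the trace at every step.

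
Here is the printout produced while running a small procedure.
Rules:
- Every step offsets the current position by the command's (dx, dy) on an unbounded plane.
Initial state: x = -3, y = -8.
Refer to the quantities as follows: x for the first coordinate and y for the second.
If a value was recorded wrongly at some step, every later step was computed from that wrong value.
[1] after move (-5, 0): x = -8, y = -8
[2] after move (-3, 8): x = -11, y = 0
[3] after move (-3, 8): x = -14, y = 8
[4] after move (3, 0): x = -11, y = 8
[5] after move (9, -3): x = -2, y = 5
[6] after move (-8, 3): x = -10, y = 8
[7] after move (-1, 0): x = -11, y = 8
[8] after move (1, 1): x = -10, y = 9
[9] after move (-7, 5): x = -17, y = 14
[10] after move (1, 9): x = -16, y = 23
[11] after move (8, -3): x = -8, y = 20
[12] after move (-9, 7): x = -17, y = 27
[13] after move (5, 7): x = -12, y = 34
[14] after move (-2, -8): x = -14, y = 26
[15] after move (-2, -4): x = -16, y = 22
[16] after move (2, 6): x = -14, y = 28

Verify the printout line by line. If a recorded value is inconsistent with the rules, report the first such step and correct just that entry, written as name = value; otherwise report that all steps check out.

1. x = -3 + (-5) = -8, y = -8 + (0) = -8 (consistent with the printout)
2. x = -8 + (-3) = -11, y = -8 + (8) = 0 (verified)
3. x = -11 + (-3) = -14, y = 0 + (8) = 8 (matches)
4. x = -14 + (3) = -11, y = 8 + (0) = 8 (confirmed correct)
5. x = -11 + (9) = -2, y = 8 + (-3) = 5 (no discrepancy)
6. x = -2 + (-8) = -10, y = 5 + (3) = 8 (same as recorded)
7. x = -10 + (-1) = -11, y = 8 + (0) = 8 (same as recorded)
8. x = -11 + (1) = -10, y = 8 + (1) = 9 (agrees with the printout)
9. x = -10 + (-7) = -17, y = 9 + (5) = 14 (in agreement)
10. x = -17 + (1) = -16, y = 14 + (9) = 23 (same as recorded)
11. x = -16 + (8) = -8, y = 23 + (-3) = 20 (no discrepancy)
12. x = -8 + (-9) = -17, y = 20 + (7) = 27 (verified)
13. x = -17 + (5) = -12, y = 27 + (7) = 34 (in agreement)
14. x = -12 + (-2) = -14, y = 34 + (-8) = 26 (verified)
15. x = -14 + (-2) = -16, y = 26 + (-4) = 22 (matches)
16. x = -16 + (2) = -14, y = 22 + (6) = 28 (verified)
All entries verified; no error found.

no error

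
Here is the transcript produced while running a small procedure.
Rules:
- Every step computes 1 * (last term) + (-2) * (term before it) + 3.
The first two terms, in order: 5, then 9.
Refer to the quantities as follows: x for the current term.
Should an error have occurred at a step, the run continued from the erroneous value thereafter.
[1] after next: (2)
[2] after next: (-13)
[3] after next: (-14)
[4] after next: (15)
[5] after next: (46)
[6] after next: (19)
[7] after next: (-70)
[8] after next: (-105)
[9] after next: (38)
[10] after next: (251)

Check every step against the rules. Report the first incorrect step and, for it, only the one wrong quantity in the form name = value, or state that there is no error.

Recomputing the run from the initial state:
step 1: x = 2
step 2: x = -13
step 3: x = -14
step 4: x = 15
step 5: x = 46
step 6: x = 19
step 7: x = -70
step 8: x = -105
step 9: x = 38
step 10: x = 251
This matches the transcript at every step.

no error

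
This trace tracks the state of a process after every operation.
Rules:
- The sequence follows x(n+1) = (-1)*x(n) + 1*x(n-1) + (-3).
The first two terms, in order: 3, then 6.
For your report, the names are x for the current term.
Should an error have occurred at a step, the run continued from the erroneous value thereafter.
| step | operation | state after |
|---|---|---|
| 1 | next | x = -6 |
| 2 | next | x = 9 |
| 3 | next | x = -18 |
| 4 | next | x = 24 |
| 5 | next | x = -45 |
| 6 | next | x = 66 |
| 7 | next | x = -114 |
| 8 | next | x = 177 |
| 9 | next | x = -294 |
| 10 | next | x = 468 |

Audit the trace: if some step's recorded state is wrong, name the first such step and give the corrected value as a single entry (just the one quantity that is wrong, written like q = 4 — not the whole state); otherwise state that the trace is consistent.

1. x = -1*(6) + (1)*(3) + (-3) = -6 (agrees with the trace)
2. x = -1*(-6) + (1)*(6) + (-3) = 9 (checks out)
3. x = -1*(9) + (1)*(-6) + (-3) = -18 (verified)
4. x = -1*(-18) + (1)*(9) + (-3) = 24 (same as recorded)
5. x = -1*(24) + (1)*(-18) + (-3) = -45 (verified)
6. x = -1*(-45) + (1)*(24) + (-3) = 66 (exactly as logged)
7. x = -1*(66) + (1)*(-45) + (-3) = -114 (in agreement)
8. x = -1*(-114) + (1)*(66) + (-3) = 177 (same as recorded)
9. x = -1*(177) + (1)*(-114) + (-3) = -294 (agrees with the trace)
10. x = -1*(-294) + (1)*(177) + (-3) = 468 (checks out)
Every step is consistent.

no error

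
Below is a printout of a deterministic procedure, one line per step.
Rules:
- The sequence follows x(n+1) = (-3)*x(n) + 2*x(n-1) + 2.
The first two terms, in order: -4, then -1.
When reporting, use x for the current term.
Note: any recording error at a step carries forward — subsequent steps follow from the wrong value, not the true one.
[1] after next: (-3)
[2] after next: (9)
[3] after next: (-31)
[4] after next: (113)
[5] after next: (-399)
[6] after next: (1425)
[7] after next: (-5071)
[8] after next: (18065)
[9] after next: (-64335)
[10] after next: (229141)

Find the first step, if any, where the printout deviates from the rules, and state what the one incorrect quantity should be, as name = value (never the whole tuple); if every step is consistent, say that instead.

step 10, x = 229137

step 1: x = -3*(-1) + (2)*(-4) + (2) = -3 -> in agreement
step 2: x = -3*(-3) + (2)*(-1) + (2) = 9 -> checks out
step 3: x = -3*(9) + (2)*(-3) + (2) = -31 -> confirmed correct
step 4: x = -3*(-31) + (2)*(9) + (2) = 113 -> confirmed correct
step 5: x = -3*(113) + (2)*(-31) + (2) = -399 -> exactly as logged
step 6: x = -3*(-399) + (2)*(113) + (2) = 1425 -> agrees with the printout
step 7: x = -3*(1425) + (2)*(-399) + (2) = -5071 -> same as recorded
step 8: x = -3*(-5071) + (2)*(1425) + (2) = 18065 -> no discrepancy
step 9: x = -3*(18065) + (2)*(-5071) + (2) = -64335 -> consistent with the printout
step 10: x = -3*(-64335) + (2)*(18065) + (2) = 229137 -> this is not what the printout shows
First deviation found at step 10; the corrected entry is x = 229137.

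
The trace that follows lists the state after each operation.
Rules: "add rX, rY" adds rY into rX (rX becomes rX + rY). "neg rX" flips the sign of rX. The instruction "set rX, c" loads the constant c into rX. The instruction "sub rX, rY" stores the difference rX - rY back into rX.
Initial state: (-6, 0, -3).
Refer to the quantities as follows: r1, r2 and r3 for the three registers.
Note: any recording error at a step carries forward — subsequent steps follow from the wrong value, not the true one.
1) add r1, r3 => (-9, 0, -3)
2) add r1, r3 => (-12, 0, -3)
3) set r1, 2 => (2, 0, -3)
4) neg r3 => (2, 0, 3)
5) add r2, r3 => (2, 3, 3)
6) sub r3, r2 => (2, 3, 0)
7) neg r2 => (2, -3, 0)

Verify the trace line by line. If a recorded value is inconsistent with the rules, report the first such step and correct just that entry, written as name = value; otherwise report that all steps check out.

no error

1. r1 = -6 + -3 = -9 (matches)
2. r1 = -9 + -3 = -12 (in agreement)
3. r1 = 2 (matches)
4. r3 = -(-3) = 3 (exactly as logged)
5. r2 = 0 + 3 = 3 (in agreement)
6. r3 = 3 - 3 = 0 (matches)
7. r2 = -(3) = -3 (in agreement)
The recomputation confirms every line.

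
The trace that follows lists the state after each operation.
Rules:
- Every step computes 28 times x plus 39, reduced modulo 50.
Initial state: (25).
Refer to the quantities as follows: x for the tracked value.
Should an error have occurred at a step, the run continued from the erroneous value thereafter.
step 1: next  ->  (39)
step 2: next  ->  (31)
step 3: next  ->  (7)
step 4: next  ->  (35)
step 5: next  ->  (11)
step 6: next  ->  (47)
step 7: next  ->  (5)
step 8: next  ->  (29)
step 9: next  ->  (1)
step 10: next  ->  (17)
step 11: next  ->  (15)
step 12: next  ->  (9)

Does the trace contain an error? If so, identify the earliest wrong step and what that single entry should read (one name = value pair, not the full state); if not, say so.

step 5, x = 19

Step 1: x = (28*25 + 39) mod 50 = 39 — confirmed correct.
Step 2: x = (28*39 + 39) mod 50 = 31 — exactly as logged.
Step 3: x = (28*31 + 39) mod 50 = 7 — agrees with the trace.
Step 4: x = (28*7 + 39) mod 50 = 35 — no discrepancy.
Step 5: x = (28*35 + 39) mod 50 = 19 — the trace disagrees here.
The earliest wrong entry is at step 5: it should read x = 19.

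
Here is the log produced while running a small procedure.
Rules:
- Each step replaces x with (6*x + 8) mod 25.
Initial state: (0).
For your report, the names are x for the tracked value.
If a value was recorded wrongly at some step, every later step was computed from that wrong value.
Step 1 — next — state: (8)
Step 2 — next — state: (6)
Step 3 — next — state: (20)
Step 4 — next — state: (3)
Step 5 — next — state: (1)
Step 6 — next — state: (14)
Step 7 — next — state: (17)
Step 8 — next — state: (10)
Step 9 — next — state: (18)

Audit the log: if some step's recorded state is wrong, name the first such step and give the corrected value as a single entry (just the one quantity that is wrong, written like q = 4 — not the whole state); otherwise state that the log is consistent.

step 1: x = (6*0 + 8) mod 25 = 8 -> confirmed correct
step 2: x = (6*8 + 8) mod 25 = 6 -> agrees with the log
step 3: x = (6*6 + 8) mod 25 = 19 -> first mismatch against the log
So the first discrepancy is step 3, where the right value is x = 19.

step 3, x = 19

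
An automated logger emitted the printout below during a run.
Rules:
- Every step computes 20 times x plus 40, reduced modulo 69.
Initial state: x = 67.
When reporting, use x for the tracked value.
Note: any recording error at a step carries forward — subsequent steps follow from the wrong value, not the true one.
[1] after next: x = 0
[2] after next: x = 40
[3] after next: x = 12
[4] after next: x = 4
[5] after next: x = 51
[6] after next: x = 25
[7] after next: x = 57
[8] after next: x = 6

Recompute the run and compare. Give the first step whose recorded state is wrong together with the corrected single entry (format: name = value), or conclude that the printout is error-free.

step 8, x = 7

Recomputing the run from the initial state:
step 1: x = 0
step 2: x = 40
step 3: x = 12
step 4: x = 4
step 5: x = 51
step 6: x = 25
step 7: x = 57
step 8: x = 7
The first disagreement with the printout is at step 8, where the value should be x = 7.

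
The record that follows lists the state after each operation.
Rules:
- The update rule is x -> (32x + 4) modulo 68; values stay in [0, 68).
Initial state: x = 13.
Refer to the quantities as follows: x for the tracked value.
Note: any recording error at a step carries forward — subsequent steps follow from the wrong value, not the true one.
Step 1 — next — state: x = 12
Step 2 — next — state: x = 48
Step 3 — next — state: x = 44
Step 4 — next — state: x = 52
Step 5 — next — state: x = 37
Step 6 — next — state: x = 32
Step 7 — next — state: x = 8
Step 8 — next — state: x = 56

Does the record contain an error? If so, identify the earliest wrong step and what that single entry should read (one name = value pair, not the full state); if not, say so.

step 5, x = 36

step 1: x = (32*13 + 4) mod 68 = 12 -> checks out
step 2: x = (32*12 + 4) mod 68 = 48 -> same as recorded
step 3: x = (32*48 + 4) mod 68 = 44 -> verified
step 4: x = (32*44 + 4) mod 68 = 52 -> matches
step 5: x = (32*52 + 4) mod 68 = 36 -> not what was recorded
The earliest wrong entry is at step 5: it should read x = 36.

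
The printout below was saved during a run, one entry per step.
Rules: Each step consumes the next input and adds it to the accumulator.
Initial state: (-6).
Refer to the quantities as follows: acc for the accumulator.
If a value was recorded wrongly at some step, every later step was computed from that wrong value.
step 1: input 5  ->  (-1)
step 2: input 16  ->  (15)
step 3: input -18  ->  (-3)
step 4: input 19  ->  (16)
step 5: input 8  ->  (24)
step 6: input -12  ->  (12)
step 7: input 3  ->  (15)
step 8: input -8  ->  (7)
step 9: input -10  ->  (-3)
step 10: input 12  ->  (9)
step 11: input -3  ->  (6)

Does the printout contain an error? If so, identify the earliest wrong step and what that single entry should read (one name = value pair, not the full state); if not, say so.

no error

step 1: acc = -6 + 5 = -1 -> checks out
step 2: acc = -1 + 16 = 15 -> agrees with the printout
step 3: acc = 15 + -18 = -3 -> agrees with the printout
step 4: acc = -3 + 19 = 16 -> no discrepancy
step 5: acc = 16 + 8 = 24 -> same as recorded
step 6: acc = 24 + -12 = 12 -> matches
step 7: acc = 12 + 3 = 15 -> checks out
step 8: acc = 15 + -8 = 7 -> in agreement
step 9: acc = 7 + -10 = -3 -> verified
step 10: acc = -3 + 12 = 9 -> confirmed correct
step 11: acc = 9 + -3 = 6 -> confirmed correct
All steps check out; nothing to correct.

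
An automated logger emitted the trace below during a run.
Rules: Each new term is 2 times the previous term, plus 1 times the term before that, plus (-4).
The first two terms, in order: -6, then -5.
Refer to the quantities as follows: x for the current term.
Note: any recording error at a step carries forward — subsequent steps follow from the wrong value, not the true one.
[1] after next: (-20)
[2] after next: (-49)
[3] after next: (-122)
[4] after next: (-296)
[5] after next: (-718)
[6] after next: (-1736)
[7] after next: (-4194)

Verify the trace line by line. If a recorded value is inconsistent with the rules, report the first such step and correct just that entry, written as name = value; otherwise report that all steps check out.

step 4, x = -297

Step 1: x = 2*(-5) + (1)*(-6) + (-4) = -20 — agrees with the trace.
Step 2: x = 2*(-20) + (1)*(-5) + (-4) = -49 — verified.
Step 3: x = 2*(-49) + (1)*(-20) + (-4) = -122 — same as recorded.
Step 4: x = 2*(-122) + (1)*(-49) + (-4) = -297 — the recorded entry deviates here.
The audit stops at step 4: the recorded entry is wrong and should be x = -297.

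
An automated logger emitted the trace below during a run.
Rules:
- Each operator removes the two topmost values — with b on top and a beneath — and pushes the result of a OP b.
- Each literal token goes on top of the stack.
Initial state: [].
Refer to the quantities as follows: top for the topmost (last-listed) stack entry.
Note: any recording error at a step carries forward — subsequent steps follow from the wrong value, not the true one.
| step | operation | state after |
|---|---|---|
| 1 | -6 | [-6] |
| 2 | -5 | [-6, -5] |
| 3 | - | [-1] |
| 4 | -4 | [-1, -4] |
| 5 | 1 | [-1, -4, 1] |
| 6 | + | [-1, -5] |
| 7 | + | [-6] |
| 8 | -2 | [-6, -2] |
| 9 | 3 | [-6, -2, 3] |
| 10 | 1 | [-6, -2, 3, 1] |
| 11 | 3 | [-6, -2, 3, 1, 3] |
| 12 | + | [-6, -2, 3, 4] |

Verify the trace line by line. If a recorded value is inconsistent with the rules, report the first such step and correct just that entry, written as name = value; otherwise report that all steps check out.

step 6, top = -3

Recomputing the run from the initial state:
step 1: [-6]
step 2: [-6, -5]
step 3: [-1]
step 4: [-1, -4]
step 5: [-1, -4, 1]
step 6: [-1, -3]
step 7: [-4]
step 8: [-4, -2]
step 9: [-4, -2, 3]
step 10: [-4, -2, 3, 1]
step 11: [-4, -2, 3, 1, 3]
step 12: [-4, -2, 3, 4]
The first disagreement with the trace is at step 6, where the value should be top = -3.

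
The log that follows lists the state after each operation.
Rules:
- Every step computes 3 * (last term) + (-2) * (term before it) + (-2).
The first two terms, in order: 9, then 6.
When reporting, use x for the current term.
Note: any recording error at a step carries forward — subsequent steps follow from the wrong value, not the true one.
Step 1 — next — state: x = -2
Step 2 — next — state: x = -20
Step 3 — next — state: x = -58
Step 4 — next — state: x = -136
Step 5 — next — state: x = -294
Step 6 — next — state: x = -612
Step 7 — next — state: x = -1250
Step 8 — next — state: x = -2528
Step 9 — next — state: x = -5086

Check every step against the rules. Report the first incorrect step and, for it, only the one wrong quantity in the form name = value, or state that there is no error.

no error

Recomputing the run from the initial state:
step 1: x = -2
step 2: x = -20
step 3: x = -58
step 4: x = -136
step 5: x = -294
step 6: x = -612
step 7: x = -1250
step 8: x = -2528
step 9: x = -5086
This matches the log at every step.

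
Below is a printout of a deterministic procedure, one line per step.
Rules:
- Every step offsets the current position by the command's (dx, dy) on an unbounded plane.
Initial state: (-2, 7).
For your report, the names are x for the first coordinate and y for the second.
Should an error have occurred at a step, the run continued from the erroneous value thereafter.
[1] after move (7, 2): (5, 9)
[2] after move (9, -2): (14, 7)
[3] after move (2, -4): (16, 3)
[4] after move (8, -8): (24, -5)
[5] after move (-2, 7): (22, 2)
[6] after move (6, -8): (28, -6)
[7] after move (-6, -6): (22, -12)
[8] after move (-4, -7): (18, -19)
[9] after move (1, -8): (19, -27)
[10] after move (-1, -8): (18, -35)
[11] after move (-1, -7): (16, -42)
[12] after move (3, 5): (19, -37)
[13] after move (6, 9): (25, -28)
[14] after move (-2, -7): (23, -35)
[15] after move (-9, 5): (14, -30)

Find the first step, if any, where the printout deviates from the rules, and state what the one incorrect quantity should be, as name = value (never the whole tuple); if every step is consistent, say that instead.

step 11, x = 17

Step 1: x = -2 + (7) = 5, y = 7 + (2) = 9 — in agreement.
Step 2: x = 5 + (9) = 14, y = 9 + (-2) = 7 — consistent with the printout.
Step 3: x = 14 + (2) = 16, y = 7 + (-4) = 3 — in agreement.
Step 4: x = 16 + (8) = 24, y = 3 + (-8) = -5 — same as recorded.
Step 5: x = 24 + (-2) = 22, y = -5 + (7) = 2 — confirmed correct.
Step 6: x = 22 + (6) = 28, y = 2 + (-8) = -6 — exactly as logged.
Step 7: x = 28 + (-6) = 22, y = -6 + (-6) = -12 — no discrepancy.
Step 8: x = 22 + (-4) = 18, y = -12 + (-7) = -19 — exactly as logged.
Step 9: x = 18 + (1) = 19, y = -19 + (-8) = -27 — confirmed correct.
Step 10: x = 19 + (-1) = 18, y = -27 + (-8) = -35 — exactly as logged.
Step 11: x = 18 + (-1) = 17, y = -35 + (-7) = -42 — the printout disagrees here.
Conclusion: step 11 carries the first error; the entry should be x = 17.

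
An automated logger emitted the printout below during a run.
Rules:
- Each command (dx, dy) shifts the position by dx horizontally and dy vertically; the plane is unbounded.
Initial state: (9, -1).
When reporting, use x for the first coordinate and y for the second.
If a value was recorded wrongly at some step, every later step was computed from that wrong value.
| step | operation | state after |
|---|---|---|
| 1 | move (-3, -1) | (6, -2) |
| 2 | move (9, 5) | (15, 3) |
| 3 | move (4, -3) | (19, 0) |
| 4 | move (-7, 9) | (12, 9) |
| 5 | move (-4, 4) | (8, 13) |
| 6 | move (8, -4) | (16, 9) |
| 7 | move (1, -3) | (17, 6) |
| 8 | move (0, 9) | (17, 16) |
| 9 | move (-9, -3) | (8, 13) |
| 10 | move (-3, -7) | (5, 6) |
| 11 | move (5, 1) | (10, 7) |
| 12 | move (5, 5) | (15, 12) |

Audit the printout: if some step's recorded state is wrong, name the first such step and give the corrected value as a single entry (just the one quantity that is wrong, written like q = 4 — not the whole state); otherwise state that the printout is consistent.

step 8, y = 15

Recomputing the run from the initial state:
step 1: x = 6, y = -2
step 2: x = 15, y = 3
step 3: x = 19, y = 0
step 4: x = 12, y = 9
step 5: x = 8, y = 13
step 6: x = 16, y = 9
step 7: x = 17, y = 6
step 8: x = 17, y = 15
step 9: x = 8, y = 12
step 10: x = 5, y = 5
step 11: x = 10, y = 6
step 12: x = 15, y = 11
The first disagreement with the printout is at step 8, where the value should be y = 15.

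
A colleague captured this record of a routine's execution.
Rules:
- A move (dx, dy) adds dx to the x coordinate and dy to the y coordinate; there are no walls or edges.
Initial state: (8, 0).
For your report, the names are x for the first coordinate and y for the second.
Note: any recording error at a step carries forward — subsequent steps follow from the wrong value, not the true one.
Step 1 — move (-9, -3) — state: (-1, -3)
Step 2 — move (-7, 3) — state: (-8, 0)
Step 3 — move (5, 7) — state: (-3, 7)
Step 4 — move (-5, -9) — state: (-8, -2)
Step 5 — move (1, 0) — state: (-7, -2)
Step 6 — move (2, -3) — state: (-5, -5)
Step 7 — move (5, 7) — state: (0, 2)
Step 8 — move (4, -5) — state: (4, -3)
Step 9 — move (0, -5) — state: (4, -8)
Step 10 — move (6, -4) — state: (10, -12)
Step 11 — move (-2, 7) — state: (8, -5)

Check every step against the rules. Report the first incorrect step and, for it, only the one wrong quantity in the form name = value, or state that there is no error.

no error

step 1: x = 8 + (-9) = -1, y = 0 + (-3) = -3 -> in agreement
step 2: x = -1 + (-7) = -8, y = -3 + (3) = 0 -> agrees with the record
step 3: x = -8 + (5) = -3, y = 0 + (7) = 7 -> verified
step 4: x = -3 + (-5) = -8, y = 7 + (-9) = -2 -> no discrepancy
step 5: x = -8 + (1) = -7, y = -2 + (0) = -2 -> confirmed correct
step 6: x = -7 + (2) = -5, y = -2 + (-3) = -5 -> checks out
step 7: x = -5 + (5) = 0, y = -5 + (7) = 2 -> verified
step 8: x = 0 + (4) = 4, y = 2 + (-5) = -3 -> consistent with the record
step 9: x = 4 + (0) = 4, y = -3 + (-5) = -8 -> exactly as logged
step 10: x = 4 + (6) = 10, y = -8 + (-4) = -12 -> in agreement
step 11: x = 10 + (-2) = 8, y = -12 + (7) = -5 -> agrees with the record
Every step is consistent.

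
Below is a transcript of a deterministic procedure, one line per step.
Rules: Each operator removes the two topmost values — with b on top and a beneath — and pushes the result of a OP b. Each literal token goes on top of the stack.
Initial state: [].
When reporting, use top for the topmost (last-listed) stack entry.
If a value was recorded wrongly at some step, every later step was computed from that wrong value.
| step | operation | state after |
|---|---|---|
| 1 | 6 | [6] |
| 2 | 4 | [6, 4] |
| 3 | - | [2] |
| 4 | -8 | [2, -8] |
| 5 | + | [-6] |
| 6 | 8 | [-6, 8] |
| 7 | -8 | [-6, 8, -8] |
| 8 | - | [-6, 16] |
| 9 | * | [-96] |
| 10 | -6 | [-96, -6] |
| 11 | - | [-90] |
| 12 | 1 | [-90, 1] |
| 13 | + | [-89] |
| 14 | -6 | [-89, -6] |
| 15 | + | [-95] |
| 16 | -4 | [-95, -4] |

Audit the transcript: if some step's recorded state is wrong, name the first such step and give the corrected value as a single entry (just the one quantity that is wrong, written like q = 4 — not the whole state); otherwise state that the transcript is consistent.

no error

step 1: push 6: top = 6 -> in agreement
step 2: push 4: top = 4 -> verified
step 3: 6 - 4 = 2 -> same as recorded
step 4: push -8: top = -8 -> consistent with the transcript
step 5: 2 + -8 = -6 -> confirmed correct
step 6: push 8: top = 8 -> agrees with the transcript
step 7: push -8: top = -8 -> no discrepancy
step 8: 8 - -8 = 16 -> in agreement
step 9: -6 * 16 = -96 -> checks out
step 10: push -6: top = -6 -> exactly as logged
step 11: -96 - -6 = -90 -> verified
step 12: push 1: top = 1 -> consistent with the transcript
step 13: -90 + 1 = -89 -> no discrepancy
step 14: push -6: top = -6 -> verified
step 15: -89 + -6 = -95 -> verified
step 16: push -4: top = -4 -> no discrepancy
All entries verified; no error found.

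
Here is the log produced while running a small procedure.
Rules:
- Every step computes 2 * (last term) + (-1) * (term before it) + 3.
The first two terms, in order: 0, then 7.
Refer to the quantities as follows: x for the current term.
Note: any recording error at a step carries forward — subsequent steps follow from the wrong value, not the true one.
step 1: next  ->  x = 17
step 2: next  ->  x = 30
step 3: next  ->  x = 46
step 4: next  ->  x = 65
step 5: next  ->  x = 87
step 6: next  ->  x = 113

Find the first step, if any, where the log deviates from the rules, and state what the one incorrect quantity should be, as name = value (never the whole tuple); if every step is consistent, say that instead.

Step 1: x = 2*(7) + (-1)*(0) + (3) = 17 — in agreement.
Step 2: x = 2*(17) + (-1)*(7) + (3) = 30 — agrees with the log.
Step 3: x = 2*(30) + (-1)*(17) + (3) = 46 — verified.
Step 4: x = 2*(46) + (-1)*(30) + (3) = 65 — verified.
Step 5: x = 2*(65) + (-1)*(46) + (3) = 87 — matches.
Step 6: x = 2*(87) + (-1)*(65) + (3) = 112 — the entry is off here.
Conclusion: step 6 carries the first error; the entry should be x = 112.

step 6, x = 112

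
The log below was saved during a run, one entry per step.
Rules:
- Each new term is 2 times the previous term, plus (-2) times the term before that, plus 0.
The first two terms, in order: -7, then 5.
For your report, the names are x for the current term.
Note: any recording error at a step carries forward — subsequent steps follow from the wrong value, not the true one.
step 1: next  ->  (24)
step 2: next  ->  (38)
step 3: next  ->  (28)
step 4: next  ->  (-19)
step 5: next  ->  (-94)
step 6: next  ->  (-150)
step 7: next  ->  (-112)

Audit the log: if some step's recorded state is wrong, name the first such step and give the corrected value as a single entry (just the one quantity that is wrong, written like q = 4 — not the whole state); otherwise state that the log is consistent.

step 4, x = -20

step 1: x = 2*(5) + (-2)*(-7) + (0) = 24 -> confirmed correct
step 2: x = 2*(24) + (-2)*(5) + (0) = 38 -> in agreement
step 3: x = 2*(38) + (-2)*(24) + (0) = 28 -> matches
step 4: x = 2*(28) + (-2)*(38) + (0) = -20 -> first mismatch against the log
The audit stops at step 4: the recorded entry is wrong and should be x = -20.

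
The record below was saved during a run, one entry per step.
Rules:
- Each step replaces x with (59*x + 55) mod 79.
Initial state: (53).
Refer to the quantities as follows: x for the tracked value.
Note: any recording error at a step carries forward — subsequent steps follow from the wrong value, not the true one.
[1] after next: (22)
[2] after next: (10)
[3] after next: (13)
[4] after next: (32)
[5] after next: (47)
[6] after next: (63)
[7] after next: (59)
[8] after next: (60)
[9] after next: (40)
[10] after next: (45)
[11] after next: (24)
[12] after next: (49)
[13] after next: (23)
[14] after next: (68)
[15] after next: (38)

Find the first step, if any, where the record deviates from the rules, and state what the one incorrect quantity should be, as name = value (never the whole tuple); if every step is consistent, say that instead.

step 1: x = (59*53 + 55) mod 79 = 22 -> in agreement
step 2: x = (59*22 + 55) mod 79 = 10 -> same as recorded
step 3: x = (59*10 + 55) mod 79 = 13 -> verified
step 4: x = (59*13 + 55) mod 79 = 32 -> agrees with the record
step 5: x = (59*32 + 55) mod 79 = 47 -> exactly as logged
step 6: x = (59*47 + 55) mod 79 = 63 -> agrees with the record
step 7: x = (59*63 + 55) mod 79 = 59 -> matches
step 8: x = (59*59 + 55) mod 79 = 60 -> confirmed correct
step 9: x = (59*60 + 55) mod 79 = 40 -> verified
step 10: x = (59*40 + 55) mod 79 = 45 -> no discrepancy
step 11: x = (59*45 + 55) mod 79 = 24 -> exactly as logged
step 12: x = (59*24 + 55) mod 79 = 49 -> agrees with the record
step 13: x = (59*49 + 55) mod 79 = 23 -> confirmed correct
step 14: x = (59*23 + 55) mod 79 = 69 -> the entry is off here
That makes step 14 the first incorrect line — x = 69 is what it should show.

step 14, x = 69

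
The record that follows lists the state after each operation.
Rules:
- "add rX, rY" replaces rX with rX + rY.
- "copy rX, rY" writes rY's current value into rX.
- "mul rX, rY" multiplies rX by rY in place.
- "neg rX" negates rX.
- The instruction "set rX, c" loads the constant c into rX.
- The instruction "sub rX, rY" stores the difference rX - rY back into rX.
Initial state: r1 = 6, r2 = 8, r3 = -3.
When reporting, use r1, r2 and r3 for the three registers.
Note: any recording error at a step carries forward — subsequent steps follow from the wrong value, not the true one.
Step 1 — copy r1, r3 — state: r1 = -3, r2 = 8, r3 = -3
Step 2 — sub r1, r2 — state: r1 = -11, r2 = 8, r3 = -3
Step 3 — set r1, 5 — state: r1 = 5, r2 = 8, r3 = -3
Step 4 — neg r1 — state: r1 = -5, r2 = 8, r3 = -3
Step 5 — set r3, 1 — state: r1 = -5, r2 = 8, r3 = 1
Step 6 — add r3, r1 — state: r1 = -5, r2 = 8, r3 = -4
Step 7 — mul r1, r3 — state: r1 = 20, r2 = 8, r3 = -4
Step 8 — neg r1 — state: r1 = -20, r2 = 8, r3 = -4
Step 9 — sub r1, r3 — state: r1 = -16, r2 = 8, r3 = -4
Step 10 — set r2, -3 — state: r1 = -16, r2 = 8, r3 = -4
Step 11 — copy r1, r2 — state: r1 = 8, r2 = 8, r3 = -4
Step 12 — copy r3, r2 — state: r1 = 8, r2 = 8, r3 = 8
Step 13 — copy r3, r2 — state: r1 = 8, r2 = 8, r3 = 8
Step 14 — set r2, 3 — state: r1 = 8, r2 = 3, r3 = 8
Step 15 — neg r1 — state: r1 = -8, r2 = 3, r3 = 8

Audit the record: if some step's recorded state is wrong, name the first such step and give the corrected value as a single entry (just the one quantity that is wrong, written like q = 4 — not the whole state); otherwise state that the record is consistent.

Recomputing the run from the initial state:
step 1: r1 = -3, r2 = 8, r3 = -3
step 2: r1 = -11, r2 = 8, r3 = -3
step 3: r1 = 5, r2 = 8, r3 = -3
step 4: r1 = -5, r2 = 8, r3 = -3
step 5: r1 = -5, r2 = 8, r3 = 1
step 6: r1 = -5, r2 = 8, r3 = -4
step 7: r1 = 20, r2 = 8, r3 = -4
step 8: r1 = -20, r2 = 8, r3 = -4
step 9: r1 = -16, r2 = 8, r3 = -4
step 10: r1 = -16, r2 = -3, r3 = -4
step 11: r1 = -3, r2 = -3, r3 = -4
step 12: r1 = -3, r2 = -3, r3 = -3
step 13: r1 = -3, r2 = -3, r3 = -3
step 14: r1 = -3, r2 = 3, r3 = -3
step 15: r1 = 3, r2 = 3, r3 = -3
The first disagreement with the record is at step 10, where the value should be r2 = -3.

step 10, r2 = -3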